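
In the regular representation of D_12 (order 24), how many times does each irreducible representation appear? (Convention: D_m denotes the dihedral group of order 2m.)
Each irreducible V_i of dimension d_i appears with multiplicity d_i, i.e. rho_reg = (direct sum over all irreducibles V_i) d_i V_i. The irreducible dimensions for D_12 are 1, 1, 1, 1, 2, 2, 2, 2, 2: 4 irreducibles of dimension 1, each with multiplicity 1; 5 irreducibles of dimension 2, each with multiplicity 2. Total dimension 4*1*1 + 5*2*2 = 24 = |G|.

Proof sketch: General theorem: in the regular representation of a finite group G, each irreducible appears with multiplicity equal to its dimension. Check: dim(rho_reg) = sum d_i^2 = 1 + 1 + 1 + 1 + 4 + 4 + 4 + 4 + 4 = 24 = |G|.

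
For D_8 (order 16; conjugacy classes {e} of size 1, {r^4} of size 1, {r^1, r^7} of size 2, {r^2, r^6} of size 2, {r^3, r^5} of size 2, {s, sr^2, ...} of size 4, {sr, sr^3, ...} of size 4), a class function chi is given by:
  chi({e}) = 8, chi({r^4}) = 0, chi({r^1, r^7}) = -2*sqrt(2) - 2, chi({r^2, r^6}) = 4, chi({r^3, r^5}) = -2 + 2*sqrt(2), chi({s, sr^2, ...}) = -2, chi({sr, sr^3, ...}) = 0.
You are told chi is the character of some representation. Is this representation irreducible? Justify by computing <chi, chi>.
Not irreducible (reducible): <chi, chi> = 10 > 1.

Working: <chi, chi> = (1/|G|) sum_C |C| * |chi(C)|^2 = (1/16)[1*|8|^2 + 1*|0|^2 + 2*|-2*sqrt(2) - 2|^2 + 2*|4|^2 + 2*|-2 + 2*sqrt(2)|^2 + 4*|-2|^2 + 4*|0|^2]
  = (1/16)[(64) + (0) + (16*sqrt(2) + 24) + (32) + (24 - 16*sqrt(2)) + (16) + (0)] = 160/16 = 10.
A character is irreducible iff <chi, chi> = 1, so this representation is reducible.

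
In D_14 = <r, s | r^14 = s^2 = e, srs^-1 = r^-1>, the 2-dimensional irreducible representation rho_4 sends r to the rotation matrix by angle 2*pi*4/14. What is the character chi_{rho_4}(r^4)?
chi_{rho_4}(r^4) = 2*cos(2*pi*4*4/14) = 2*cos(16*pi/7)

Why: rho_4(r^4) is rotation by angle 2*pi*4*4/14, whose trace is 2*cos(2*pi*4*4/14) = 2*cos(16*pi/7).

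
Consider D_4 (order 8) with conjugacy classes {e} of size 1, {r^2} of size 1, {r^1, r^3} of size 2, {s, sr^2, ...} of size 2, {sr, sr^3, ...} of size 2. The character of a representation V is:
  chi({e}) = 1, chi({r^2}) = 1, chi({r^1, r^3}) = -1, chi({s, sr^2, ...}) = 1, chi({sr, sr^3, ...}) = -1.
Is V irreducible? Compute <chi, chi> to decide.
Irreducible: <chi, chi> = 1.

Reasoning: <chi, chi> = (1/|G|) sum_C |C| * |chi(C)|^2 = (1/8)[1*|1|^2 + 1*|1|^2 + 2*|-1|^2 + 2*|1|^2 + 2*|-1|^2]
  = (1/8)[(1) + (1) + (2) + (2) + (2)] = 8/8 = 1.
A character is irreducible iff <chi, chi> = 1, so this representation is irreducible.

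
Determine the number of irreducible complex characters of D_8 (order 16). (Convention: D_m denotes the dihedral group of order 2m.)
7

Proof sketch: The number of irreducible complex representations of a finite group equals its number of conjugacy classes. D_8 has 7 conjugacy classes (n/2 + 3 for n even), so D_8 (order 16) has exactly 7 irreducible complex representations.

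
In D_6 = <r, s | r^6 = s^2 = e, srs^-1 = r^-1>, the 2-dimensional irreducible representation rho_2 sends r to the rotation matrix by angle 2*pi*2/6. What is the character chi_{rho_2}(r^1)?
chi_{rho_2}(r^1) = 2*cos(2*pi*2*1/6) = -1

Details: rho_2(r^1) is rotation by angle 2*pi*2*1/6, whose trace is 2*cos(2*pi*2*1/6) = -1.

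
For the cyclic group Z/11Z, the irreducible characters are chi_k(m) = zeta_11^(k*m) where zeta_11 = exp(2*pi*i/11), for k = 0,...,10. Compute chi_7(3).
chi_7(3) = zeta_11^21 = exp(-2*I*pi/11)

Why: chi_7(3) = zeta_11^(7*3) = zeta_11^21. Since zeta_11^11 = 1, this equals zeta_11^10 = exp(2*pi*i*10/11) = exp(-2*I*pi/11).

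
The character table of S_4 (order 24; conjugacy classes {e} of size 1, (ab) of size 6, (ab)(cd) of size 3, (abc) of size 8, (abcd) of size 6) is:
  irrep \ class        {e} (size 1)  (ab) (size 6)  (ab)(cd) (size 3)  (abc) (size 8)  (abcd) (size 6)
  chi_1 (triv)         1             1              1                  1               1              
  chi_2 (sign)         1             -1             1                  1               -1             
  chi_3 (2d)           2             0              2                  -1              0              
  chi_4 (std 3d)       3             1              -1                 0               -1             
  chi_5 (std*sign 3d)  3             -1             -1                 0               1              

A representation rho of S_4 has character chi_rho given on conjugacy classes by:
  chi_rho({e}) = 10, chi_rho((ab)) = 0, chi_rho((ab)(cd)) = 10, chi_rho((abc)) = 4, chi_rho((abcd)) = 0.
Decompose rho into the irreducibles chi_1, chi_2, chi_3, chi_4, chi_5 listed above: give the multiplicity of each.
Multiplicities: chi_1: 3, chi_2: 3, chi_3: 2, chi_4: 0, chi_5: 0.

Derivation: Use <chi_rho, chi> = (1/|G|) sum_C |C| * chi_rho(C) * conj(chi(C)) with |G| = 24 for each irreducible chi in the table:
  <chi_rho, chi_1> = (1/24)[1*(10)*conj(1) + 6*(0)*conj(1) + 3*(10)*conj(1) + 8*(4)*conj(1) + 6*(0)*conj(1)]
      = (1/24)[(10) + (0) + (30) + (32) + (0)] = 72/24 = 3
  <chi_rho, chi_2> = (1/24)[1*(10)*conj(1) + 6*(0)*conj(-1) + 3*(10)*conj(1) + 8*(4)*conj(1) + 6*(0)*conj(-1)]
      = (1/24)[(10) + (0) + (30) + (32) + (0)] = 72/24 = 3
  <chi_rho, chi_3> = (1/24)[1*(10)*conj(2) + 6*(0)*conj(0) + 3*(10)*conj(2) + 8*(4)*conj(-1) + 6*(0)*conj(0)]
      = (1/24)[(20) + (0) + (60) + (-32) + (0)] = 48/24 = 2
  <chi_rho, chi_4> = (1/24)[1*(10)*conj(3) + 6*(0)*conj(1) + 3*(10)*conj(-1) + 8*(4)*conj(0) + 6*(0)*conj(-1)]
      = (1/24)[(30) + (0) + (-30) + (0) + (0)] = 0/24 = 0
  <chi_rho, chi_5> = (1/24)[1*(10)*conj(3) + 6*(0)*conj(-1) + 3*(10)*conj(-1) + 8*(4)*conj(0) + 6*(0)*conj(1)]
      = (1/24)[(30) + (0) + (-30) + (0) + (0)] = 0/24 = 0
Dimension check: dim(rho) = sum (mult * dim) = 3*1 + 3*1 + 2*2 + 0*3 + 0*3 = 10 = chi_rho(e) = 10.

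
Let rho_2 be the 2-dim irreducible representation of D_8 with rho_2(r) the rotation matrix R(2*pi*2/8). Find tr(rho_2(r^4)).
chi_{rho_2}(r^4) = 2*cos(2*pi*2*4/8) = 2

Justification: rho_2(r^4) is rotation by angle 2*pi*2*4/8, whose trace is 2*cos(2*pi*2*4/8) = 2.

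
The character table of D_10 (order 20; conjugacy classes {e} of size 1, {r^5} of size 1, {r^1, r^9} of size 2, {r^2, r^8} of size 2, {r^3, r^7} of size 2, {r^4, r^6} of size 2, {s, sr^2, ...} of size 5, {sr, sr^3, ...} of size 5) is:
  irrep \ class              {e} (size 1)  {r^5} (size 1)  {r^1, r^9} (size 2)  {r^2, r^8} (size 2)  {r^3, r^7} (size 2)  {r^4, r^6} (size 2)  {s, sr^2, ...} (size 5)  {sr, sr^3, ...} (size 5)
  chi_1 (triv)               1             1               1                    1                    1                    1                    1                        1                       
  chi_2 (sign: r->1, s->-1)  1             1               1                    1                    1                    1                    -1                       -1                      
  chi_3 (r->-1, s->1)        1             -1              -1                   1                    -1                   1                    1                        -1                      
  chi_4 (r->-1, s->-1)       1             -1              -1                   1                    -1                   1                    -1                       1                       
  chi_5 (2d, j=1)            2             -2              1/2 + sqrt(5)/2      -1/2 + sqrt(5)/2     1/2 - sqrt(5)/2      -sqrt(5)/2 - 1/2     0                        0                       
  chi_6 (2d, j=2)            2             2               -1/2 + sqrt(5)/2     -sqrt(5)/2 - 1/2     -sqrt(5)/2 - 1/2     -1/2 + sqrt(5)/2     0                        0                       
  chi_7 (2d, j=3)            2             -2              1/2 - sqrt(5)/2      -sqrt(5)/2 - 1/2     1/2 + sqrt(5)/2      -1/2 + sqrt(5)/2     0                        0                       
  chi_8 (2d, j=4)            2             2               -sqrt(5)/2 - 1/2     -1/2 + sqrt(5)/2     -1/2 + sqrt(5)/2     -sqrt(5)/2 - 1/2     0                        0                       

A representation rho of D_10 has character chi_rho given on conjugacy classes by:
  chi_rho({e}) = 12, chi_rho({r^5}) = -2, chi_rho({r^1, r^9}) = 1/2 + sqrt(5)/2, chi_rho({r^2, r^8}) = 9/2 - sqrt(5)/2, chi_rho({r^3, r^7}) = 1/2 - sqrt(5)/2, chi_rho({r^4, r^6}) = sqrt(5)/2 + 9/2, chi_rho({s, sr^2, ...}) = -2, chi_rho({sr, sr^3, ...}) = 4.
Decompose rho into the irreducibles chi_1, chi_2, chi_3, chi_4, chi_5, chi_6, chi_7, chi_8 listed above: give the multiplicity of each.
Multiplicities: chi_1: 2, chi_2: 1, chi_3: 0, chi_4: 3, chi_5: 1, chi_6: 1, chi_7: 1, chi_8: 0.

Reasoning: Use <chi_rho, chi> = (1/|G|) sum_C |C| * chi_rho(C) * conj(chi(C)) with |G| = 20 for each irreducible chi in the table:
  <chi_rho, chi_1> = (1/20)[1*(12)*conj(1) + 1*(-2)*conj(1) + 2*(1/2 + sqrt(5)/2)*conj(1) + 2*(9/2 - sqrt(5)/2)*conj(1) + 2*(1/2 - sqrt(5)/2)*conj(1) + 2*(sqrt(5)/2 + 9/2)*conj(1) + 5*(-2)*conj(1) + 5*(4)*conj(1)]
      = (1/20)[(12) + (-2) + (1 + sqrt(5)) + (9 - sqrt(5)) + (1 - sqrt(5)) + (sqrt(5) + 9) + (-10) + (20)] = 40/20 = 2
  <chi_rho, chi_2> = (1/20)[1*(12)*conj(1) + 1*(-2)*conj(1) + 2*(1/2 + sqrt(5)/2)*conj(1) + 2*(9/2 - sqrt(5)/2)*conj(1) + 2*(1/2 - sqrt(5)/2)*conj(1) + 2*(sqrt(5)/2 + 9/2)*conj(1) + 5*(-2)*conj(-1) + 5*(4)*conj(-1)]
      = (1/20)[(12) + (-2) + (1 + sqrt(5)) + (9 - sqrt(5)) + (1 - sqrt(5)) + (sqrt(5) + 9) + (10) + (-20)] = 20/20 = 1
  <chi_rho, chi_3> = (1/20)[1*(12)*conj(1) + 1*(-2)*conj(-1) + 2*(1/2 + sqrt(5)/2)*conj(-1) + 2*(9/2 - sqrt(5)/2)*conj(1) + 2*(1/2 - sqrt(5)/2)*conj(-1) + 2*(sqrt(5)/2 + 9/2)*conj(1) + 5*(-2)*conj(1) + 5*(4)*conj(-1)]
      = (1/20)[(12) + (2) + (-sqrt(5) - 1) + (9 - sqrt(5)) + (-1 + sqrt(5)) + (sqrt(5) + 9) + (-10) + (-20)] = 0/20 = 0
  <chi_rho, chi_4> = (1/20)[1*(12)*conj(1) + 1*(-2)*conj(-1) + 2*(1/2 + sqrt(5)/2)*conj(-1) + 2*(9/2 - sqrt(5)/2)*conj(1) + 2*(1/2 - sqrt(5)/2)*conj(-1) + 2*(sqrt(5)/2 + 9/2)*conj(1) + 5*(-2)*conj(-1) + 5*(4)*conj(1)]
      = (1/20)[(12) + (2) + (-sqrt(5) - 1) + (9 - sqrt(5)) + (-1 + sqrt(5)) + (sqrt(5) + 9) + (10) + (20)] = 60/20 = 3
  <chi_rho, chi_5> = (1/20)[1*(12)*conj(2) + 1*(-2)*conj(-2) + 2*(1/2 + sqrt(5)/2)*conj(1/2 + sqrt(5)/2) + 2*(9/2 - sqrt(5)/2)*conj(-1/2 + sqrt(5)/2) + 2*(1/2 - sqrt(5)/2)*conj(1/2 - sqrt(5)/2) + 2*(sqrt(5)/2 + 9/2)*conj(-sqrt(5)/2 - 1/2) + 5*(-2)*conj(0) + 5*(4)*conj(0)]
      = (1/20)[(24) + (4) + (sqrt(5) + 3) + (-7 + 5*sqrt(5)) + (3 - sqrt(5)) + (-5*sqrt(5) - 7) + (0) + (0)] = 20/20 = 1
  <chi_rho, chi_6> = (1/20)[1*(12)*conj(2) + 1*(-2)*conj(2) + 2*(1/2 + sqrt(5)/2)*conj(-1/2 + sqrt(5)/2) + 2*(9/2 - sqrt(5)/2)*conj(-sqrt(5)/2 - 1/2) + 2*(1/2 - sqrt(5)/2)*conj(-sqrt(5)/2 - 1/2) + 2*(sqrt(5)/2 + 9/2)*conj(-1/2 + sqrt(5)/2) + 5*(-2)*conj(0) + 5*(4)*conj(0)]
      = (1/20)[(24) + (-4) + (2) + (-4*sqrt(5) - 2) + (2) + (-2 + 4*sqrt(5)) + (0) + (0)] = 20/20 = 1
  <chi_rho, chi_7> = (1/20)[1*(12)*conj(2) + 1*(-2)*conj(-2) + 2*(1/2 + sqrt(5)/2)*conj(1/2 - sqrt(5)/2) + 2*(9/2 - sqrt(5)/2)*conj(-sqrt(5)/2 - 1/2) + 2*(1/2 - sqrt(5)/2)*conj(1/2 + sqrt(5)/2) + 2*(sqrt(5)/2 + 9/2)*conj(-1/2 + sqrt(5)/2) + 5*(-2)*conj(0) + 5*(4)*conj(0)]
      = (1/20)[(24) + (4) + (-2) + (-4*sqrt(5) - 2) + (-2) + (-2 + 4*sqrt(5)) + (0) + (0)] = 20/20 = 1
  <chi_rho, chi_8> = (1/20)[1*(12)*conj(2) + 1*(-2)*conj(2) + 2*(1/2 + sqrt(5)/2)*conj(-sqrt(5)/2 - 1/2) + 2*(9/2 - sqrt(5)/2)*conj(-1/2 + sqrt(5)/2) + 2*(1/2 - sqrt(5)/2)*conj(-1/2 + sqrt(5)/2) + 2*(sqrt(5)/2 + 9/2)*conj(-sqrt(5)/2 - 1/2) + 5*(-2)*conj(0) + 5*(4)*conj(0)]
      = (1/20)[(24) + (-4) + (-3 - sqrt(5)) + (-7 + 5*sqrt(5)) + (-3 + sqrt(5)) + (-5*sqrt(5) - 7) + (0) + (0)] = 0/20 = 0
Dimension check: dim(rho) = sum (mult * dim) = 2*1 + 1*1 + 0*1 + 3*1 + 1*2 + 1*2 + 1*2 + 0*2 = 12 = chi_rho(e) = 12.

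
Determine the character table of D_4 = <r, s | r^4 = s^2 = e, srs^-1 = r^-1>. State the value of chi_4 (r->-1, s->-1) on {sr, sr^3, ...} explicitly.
Conjugacy classes: {e} of size 1, {r^2} of size 1, {r^1, r^3} of size 2, {s, sr^2, ...} of size 2, {sr, sr^3, ...} of size 2.
Character table:
  irrep \ class              {e} (size 1)  {r^2} (size 1)  {r^1, r^3} (size 2)  {s, sr^2, ...} (size 2)  {sr, sr^3, ...} (size 2)
  chi_1 (triv)               1             1               1                    1                        1                       
  chi_2 (sign: r->1, s->-1)  1             1               1                    -1                       -1                      
  chi_3 (r->-1, s->1)        1             1               -1                   1                        -1                      
  chi_4 (r->-1, s->-1)       1             1               -1                   -1                       1                       
  chi_5 (2d, j=1)            2             -2              0                    0                        0                       

Spot check: chi_4 (r->-1, s->-1) on {sr, sr^3, ...} = 1.

Details: D_4 has order 2*4 = 8 with 5 conjugacy classes, hence 5 irreducibles. Sum of squared dims 1 + 1 + 1 + 1 + 4 = 8 = |G|. Linear characters come from the abelianisation; the 2-dimensional irreps have character r^k -> 2*cos(2*pi*j*k/4), reflections -> 0.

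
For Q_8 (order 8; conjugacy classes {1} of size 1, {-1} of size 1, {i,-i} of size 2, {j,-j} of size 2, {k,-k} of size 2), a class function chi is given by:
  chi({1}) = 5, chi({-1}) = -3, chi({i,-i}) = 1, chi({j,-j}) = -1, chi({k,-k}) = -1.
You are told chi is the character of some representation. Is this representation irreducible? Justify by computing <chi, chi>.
Not irreducible (reducible): <chi, chi> = 5 > 1.

Derivation: <chi, chi> = (1/|G|) sum_C |C| * |chi(C)|^2 = (1/8)[1*|5|^2 + 1*|-3|^2 + 2*|1|^2 + 2*|-1|^2 + 2*|-1|^2]
  = (1/8)[(25) + (9) + (2) + (2) + (2)] = 40/8 = 5.
A character is irreducible iff <chi, chi> = 1, so this representation is reducible.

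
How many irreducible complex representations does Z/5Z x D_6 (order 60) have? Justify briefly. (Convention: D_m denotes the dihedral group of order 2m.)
30

Derivation: The number of irreducible complex representations of a finite group equals its number of conjugacy classes. For a direct product, #classes(G x H) = #classes(G) * #classes(H). Z/5Z has 5 classes (abelian), D_6 has 6 classes, so 5 * 6 = 30, so Z/5Z x D_6 (order 60) has exactly 30 irreducible complex representations.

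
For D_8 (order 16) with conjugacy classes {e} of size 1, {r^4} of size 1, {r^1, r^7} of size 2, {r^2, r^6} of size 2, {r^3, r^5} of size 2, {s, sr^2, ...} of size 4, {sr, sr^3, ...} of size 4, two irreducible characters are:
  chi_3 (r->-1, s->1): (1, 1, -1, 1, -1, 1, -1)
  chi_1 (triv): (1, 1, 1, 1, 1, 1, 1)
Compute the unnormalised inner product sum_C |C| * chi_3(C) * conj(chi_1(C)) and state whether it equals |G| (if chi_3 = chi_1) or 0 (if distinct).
Sum = 0; so <chi_3, chi_1> = 0 (distinct irreducibles are orthogonal).

Justification: Compute term by term over conjugacy classes (|C| * chi_3(C) * conj(chi_1(C))):
  1*(1)*conj(1) + 1*(1)*conj(1) + 2*(-1)*conj(1) + 2*(1)*conj(1) + 2*(-1)*conj(1) + 4*(1)*conj(1) + 4*(-1)*conj(1)
  = (1) + (1) + (-2) + (2) + (-2) + (4) + (-4)
  = 0.
Dividing by |G| = 16 gives 0/16 = 0, matching the row-orthogonality relation <chi_3, chi_1> = [chi_3 = chi_1].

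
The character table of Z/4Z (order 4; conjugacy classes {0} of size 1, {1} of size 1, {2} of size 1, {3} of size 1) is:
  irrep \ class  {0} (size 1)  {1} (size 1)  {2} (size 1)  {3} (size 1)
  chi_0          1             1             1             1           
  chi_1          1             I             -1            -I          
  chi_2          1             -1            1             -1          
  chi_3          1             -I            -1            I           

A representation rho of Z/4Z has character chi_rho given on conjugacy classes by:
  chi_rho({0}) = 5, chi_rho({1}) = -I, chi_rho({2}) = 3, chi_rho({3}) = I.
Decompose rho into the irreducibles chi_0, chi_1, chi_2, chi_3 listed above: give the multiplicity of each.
Multiplicities: chi_0: 2, chi_1: 0, chi_2: 2, chi_3: 1.

Argument: Use <chi_rho, chi> = (1/|G|) sum_C |C| * chi_rho(C) * conj(chi(C)) with |G| = 4 for each irreducible chi in the table:
  <chi_rho, chi_0> = (1/4)[1*(5)*conj(1) + 1*(-I)*conj(1) + 1*(3)*conj(1) + 1*(I)*conj(1)]
      = (1/4)[(5) + (-I) + (3) + (I)] = 8/4 = 2
  <chi_rho, chi_1> = (1/4)[1*(5)*conj(1) + 1*(-I)*conj(I) + 1*(3)*conj(-1) + 1*(I)*conj(-I)]
      = (1/4)[(5) + (-1) + (-3) + (-1)] = 0/4 = 0
  <chi_rho, chi_2> = (1/4)[1*(5)*conj(1) + 1*(-I)*conj(-1) + 1*(3)*conj(1) + 1*(I)*conj(-1)]
      = (1/4)[(5) + (I) + (3) + (-I)] = 8/4 = 2
  <chi_rho, chi_3> = (1/4)[1*(5)*conj(1) + 1*(-I)*conj(-I) + 1*(3)*conj(-1) + 1*(I)*conj(I)]
      = (1/4)[(5) + (1) + (-3) + (1)] = 4/4 = 1
(Exp terms are combined using exp(i*s)*conj(exp(i*t)) = exp(i*(s-t)), and sums of them are collapsed using the identity that for every m > 1 the m distinct m-th roots of unity sum to 0, e.g. 1 + exp(2*I*pi/3) + exp(-2*I*pi/3) = 0.)
Dimension check: dim(rho) = sum (mult * dim) = 2*1 + 0*1 + 2*1 + 1*1 = 5 = chi_rho(e) = 5.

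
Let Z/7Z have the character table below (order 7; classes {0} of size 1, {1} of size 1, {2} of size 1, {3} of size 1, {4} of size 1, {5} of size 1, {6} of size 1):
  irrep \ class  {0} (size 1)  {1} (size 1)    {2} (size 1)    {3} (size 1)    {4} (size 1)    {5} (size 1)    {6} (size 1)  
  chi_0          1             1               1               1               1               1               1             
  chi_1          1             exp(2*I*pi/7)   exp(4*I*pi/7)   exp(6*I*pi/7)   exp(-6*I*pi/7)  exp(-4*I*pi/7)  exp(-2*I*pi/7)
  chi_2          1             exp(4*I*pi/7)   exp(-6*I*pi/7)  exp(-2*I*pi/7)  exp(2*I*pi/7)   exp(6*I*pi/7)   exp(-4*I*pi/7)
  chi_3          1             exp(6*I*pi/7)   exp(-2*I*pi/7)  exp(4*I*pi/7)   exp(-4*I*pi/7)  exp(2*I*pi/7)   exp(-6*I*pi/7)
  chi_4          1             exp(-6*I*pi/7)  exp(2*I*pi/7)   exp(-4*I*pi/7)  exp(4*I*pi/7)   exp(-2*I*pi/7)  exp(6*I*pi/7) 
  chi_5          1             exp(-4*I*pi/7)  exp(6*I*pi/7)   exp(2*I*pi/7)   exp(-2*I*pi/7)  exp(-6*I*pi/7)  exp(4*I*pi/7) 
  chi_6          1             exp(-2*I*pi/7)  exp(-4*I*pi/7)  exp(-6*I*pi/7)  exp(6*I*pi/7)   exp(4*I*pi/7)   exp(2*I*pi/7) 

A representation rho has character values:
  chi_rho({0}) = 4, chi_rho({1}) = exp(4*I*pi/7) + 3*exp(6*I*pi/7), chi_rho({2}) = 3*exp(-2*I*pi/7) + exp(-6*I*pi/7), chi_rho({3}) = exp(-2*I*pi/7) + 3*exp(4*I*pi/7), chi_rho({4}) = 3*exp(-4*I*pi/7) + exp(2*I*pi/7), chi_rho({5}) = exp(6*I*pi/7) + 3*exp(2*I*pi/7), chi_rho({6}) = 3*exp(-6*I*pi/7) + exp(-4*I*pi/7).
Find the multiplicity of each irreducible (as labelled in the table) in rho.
Multiplicities: chi_0: 0, chi_1: 0, chi_2: 1, chi_3: 3, chi_4: 0, chi_5: 0, chi_6: 0.

Working: Use <chi_rho, chi> = (1/|G|) sum_C |C| * chi_rho(C) * conj(chi(C)) with |G| = 7 for each irreducible chi in the table:
  <chi_rho, chi_0> = (1/7)[1*(4)*conj(1) + 1*(exp(4*I*pi/7) + 3*exp(6*I*pi/7))*conj(1) + 1*(3*exp(-2*I*pi/7) + exp(-6*I*pi/7))*conj(1) + 1*(exp(-2*I*pi/7) + 3*exp(4*I*pi/7))*conj(1) + 1*(3*exp(-4*I*pi/7) + exp(2*I*pi/7))*conj(1) + 1*(exp(6*I*pi/7) + 3*exp(2*I*pi/7))*conj(1) + 1*(3*exp(-6*I*pi/7) + exp(-4*I*pi/7))*conj(1)]
      = (1/7)[(4) + (exp(4*I*pi/7) + 3*exp(6*I*pi/7)) + (3*exp(-2*I*pi/7) + exp(-6*I*pi/7)) + (exp(-2*I*pi/7) + 3*exp(4*I*pi/7)) + (3*exp(-4*I*pi/7) + exp(2*I*pi/7)) + (exp(6*I*pi/7) + 3*exp(2*I*pi/7)) + (3*exp(-6*I*pi/7) + exp(-4*I*pi/7))] = 0/7 = 0
  <chi_rho, chi_1> = (1/7)[1*(4)*conj(1) + 1*(exp(4*I*pi/7) + 3*exp(6*I*pi/7))*conj(exp(2*I*pi/7)) + 1*(3*exp(-2*I*pi/7) + exp(-6*I*pi/7))*conj(exp(4*I*pi/7)) + 1*(exp(-2*I*pi/7) + 3*exp(4*I*pi/7))*conj(exp(6*I*pi/7)) + 1*(3*exp(-4*I*pi/7) + exp(2*I*pi/7))*conj(exp(-6*I*pi/7)) + 1*(exp(6*I*pi/7) + 3*exp(2*I*pi/7))*conj(exp(-4*I*pi/7)) + 1*(3*exp(-6*I*pi/7) + exp(-4*I*pi/7))*conj(exp(-2*I*pi/7))]
      = (1/7)[(4) + (exp(2*I*pi/7) + 3*exp(4*I*pi/7)) + (3*exp(-6*I*pi/7) + exp(4*I*pi/7)) + (3*exp(-2*I*pi/7) + exp(6*I*pi/7)) + (exp(-6*I*pi/7) + 3*exp(2*I*pi/7)) + (exp(-4*I*pi/7) + 3*exp(6*I*pi/7)) + (3*exp(-4*I*pi/7) + exp(-2*I*pi/7))] = 0/7 = 0
  <chi_rho, chi_2> = (1/7)[1*(4)*conj(1) + 1*(exp(4*I*pi/7) + 3*exp(6*I*pi/7))*conj(exp(4*I*pi/7)) + 1*(3*exp(-2*I*pi/7) + exp(-6*I*pi/7))*conj(exp(-6*I*pi/7)) + 1*(exp(-2*I*pi/7) + 3*exp(4*I*pi/7))*conj(exp(-2*I*pi/7)) + 1*(3*exp(-4*I*pi/7) + exp(2*I*pi/7))*conj(exp(2*I*pi/7)) + 1*(exp(6*I*pi/7) + 3*exp(2*I*pi/7))*conj(exp(6*I*pi/7)) + 1*(3*exp(-6*I*pi/7) + exp(-4*I*pi/7))*conj(exp(-4*I*pi/7))]
      = (1/7)[(4) + (1 + 3*exp(2*I*pi/7)) + (1 + 3*exp(4*I*pi/7)) + (1 + 3*exp(6*I*pi/7)) + (1 + 3*exp(-6*I*pi/7)) + (1 + 3*exp(-4*I*pi/7)) + (1 + 3*exp(-2*I*pi/7))] = 7/7 = 1
  <chi_rho, chi_3> = (1/7)[1*(4)*conj(1) + 1*(exp(4*I*pi/7) + 3*exp(6*I*pi/7))*conj(exp(6*I*pi/7)) + 1*(3*exp(-2*I*pi/7) + exp(-6*I*pi/7))*conj(exp(-2*I*pi/7)) + 1*(exp(-2*I*pi/7) + 3*exp(4*I*pi/7))*conj(exp(4*I*pi/7)) + 1*(3*exp(-4*I*pi/7) + exp(2*I*pi/7))*conj(exp(-4*I*pi/7)) + 1*(exp(6*I*pi/7) + 3*exp(2*I*pi/7))*conj(exp(2*I*pi/7)) + 1*(3*exp(-6*I*pi/7) + exp(-4*I*pi/7))*conj(exp(-6*I*pi/7))]
      = (1/7)[(4) + (3 + exp(-2*I*pi/7)) + (3 + exp(-4*I*pi/7)) + (3 + exp(-6*I*pi/7)) + (3 + exp(6*I*pi/7)) + (3 + exp(4*I*pi/7)) + (3 + exp(2*I*pi/7))] = 21/7 = 3
  <chi_rho, chi_4> = (1/7)[1*(4)*conj(1) + 1*(exp(4*I*pi/7) + 3*exp(6*I*pi/7))*conj(exp(-6*I*pi/7)) + 1*(3*exp(-2*I*pi/7) + exp(-6*I*pi/7))*conj(exp(2*I*pi/7)) + 1*(exp(-2*I*pi/7) + 3*exp(4*I*pi/7))*conj(exp(-4*I*pi/7)) + 1*(3*exp(-4*I*pi/7) + exp(2*I*pi/7))*conj(exp(4*I*pi/7)) + 1*(exp(6*I*pi/7) + 3*exp(2*I*pi/7))*conj(exp(-2*I*pi/7)) + 1*(3*exp(-6*I*pi/7) + exp(-4*I*pi/7))*conj(exp(6*I*pi/7))]
      = (1/7)[(4) + (3*exp(-2*I*pi/7) + exp(-4*I*pi/7)) + (3*exp(-4*I*pi/7) + exp(6*I*pi/7)) + (3*exp(-6*I*pi/7) + exp(2*I*pi/7)) + (exp(-2*I*pi/7) + 3*exp(6*I*pi/7)) + (exp(-6*I*pi/7) + 3*exp(4*I*pi/7)) + (exp(4*I*pi/7) + 3*exp(2*I*pi/7))] = 0/7 = 0
  <chi_rho, chi_5> = (1/7)[1*(4)*conj(1) + 1*(exp(4*I*pi/7) + 3*exp(6*I*pi/7))*conj(exp(-4*I*pi/7)) + 1*(3*exp(-2*I*pi/7) + exp(-6*I*pi/7))*conj(exp(6*I*pi/7)) + 1*(exp(-2*I*pi/7) + 3*exp(4*I*pi/7))*conj(exp(2*I*pi/7)) + 1*(3*exp(-4*I*pi/7) + exp(2*I*pi/7))*conj(exp(-2*I*pi/7)) + 1*(exp(6*I*pi/7) + 3*exp(2*I*pi/7))*conj(exp(-6*I*pi/7)) + 1*(3*exp(-6*I*pi/7) + exp(-4*I*pi/7))*conj(exp(4*I*pi/7))]
      = (1/7)[(4) + (3*exp(-4*I*pi/7) + exp(-6*I*pi/7)) + (exp(2*I*pi/7) + 3*exp(6*I*pi/7)) + (exp(-4*I*pi/7) + 3*exp(2*I*pi/7)) + (3*exp(-2*I*pi/7) + exp(4*I*pi/7)) + (3*exp(-6*I*pi/7) + exp(-2*I*pi/7)) + (exp(6*I*pi/7) + 3*exp(4*I*pi/7))] = 0/7 = 0
  <chi_rho, chi_6> = (1/7)[1*(4)*conj(1) + 1*(exp(4*I*pi/7) + 3*exp(6*I*pi/7))*conj(exp(-2*I*pi/7)) + 1*(3*exp(-2*I*pi/7) + exp(-6*I*pi/7))*conj(exp(-4*I*pi/7)) + 1*(exp(-2*I*pi/7) + 3*exp(4*I*pi/7))*conj(exp(-6*I*pi/7)) + 1*(3*exp(-4*I*pi/7) + exp(2*I*pi/7))*conj(exp(6*I*pi/7)) + 1*(exp(6*I*pi/7) + 3*exp(2*I*pi/7))*conj(exp(4*I*pi/7)) + 1*(3*exp(-6*I*pi/7) + exp(-4*I*pi/7))*conj(exp(2*I*pi/7))]
      = (1/7)[(4) + (3*exp(-6*I*pi/7) + exp(6*I*pi/7)) + (exp(-2*I*pi/7) + 3*exp(2*I*pi/7)) + (3*exp(-4*I*pi/7) + exp(4*I*pi/7)) + (exp(-4*I*pi/7) + 3*exp(4*I*pi/7)) + (3*exp(-2*I*pi/7) + exp(2*I*pi/7)) + (exp(-6*I*pi/7) + 3*exp(6*I*pi/7))] = 0/7 = 0
(Exp terms are combined using exp(i*s)*conj(exp(i*t)) = exp(i*(s-t)), and sums of them are collapsed using the identity that for every m > 1 the m distinct m-th roots of unity sum to 0, e.g. 1 + exp(2*I*pi/3) + exp(-2*I*pi/3) = 0.)
Dimension check: dim(rho) = sum (mult * dim) = 0*1 + 0*1 + 1*1 + 3*1 + 0*1 + 0*1 + 0*1 = 4 = chi_rho(e) = 4.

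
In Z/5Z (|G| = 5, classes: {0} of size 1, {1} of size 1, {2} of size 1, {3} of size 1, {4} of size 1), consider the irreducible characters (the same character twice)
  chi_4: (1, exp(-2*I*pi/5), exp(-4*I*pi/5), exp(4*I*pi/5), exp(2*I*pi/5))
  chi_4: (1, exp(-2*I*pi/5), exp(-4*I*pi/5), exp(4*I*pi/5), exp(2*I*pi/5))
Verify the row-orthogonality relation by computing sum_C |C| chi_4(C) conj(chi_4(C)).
Sum = 5 = |G| = 5; so <chi_4, chi_4> = 1 (norm-1 confirms irreducibility).

Proof sketch: Compute term by term over conjugacy classes (|C| * chi_4(C) * conj(chi_4(C))):
  1*(1)*conj(1) + 1*(exp(-2*I*pi/5))*conj(exp(-2*I*pi/5)) + 1*(exp(-4*I*pi/5))*conj(exp(-4*I*pi/5)) + 1*(exp(4*I*pi/5))*conj(exp(4*I*pi/5)) + 1*(exp(2*I*pi/5))*conj(exp(2*I*pi/5))
  = (1) + (1) + (1) + (1) + (1)
  = 5.
(Exp terms are combined using exp(i*s)*conj(exp(i*t)) = exp(i*(s-t)), and sums of them are collapsed using the identity that for every m > 1 the m distinct m-th roots of unity sum to 0, e.g. 1 + exp(2*I*pi/3) + exp(-2*I*pi/3) = 0.)
Dividing by |G| = 5 gives 5/5 = 1, matching the row-orthogonality relation <chi_4, chi_4> = [chi_4 = chi_4].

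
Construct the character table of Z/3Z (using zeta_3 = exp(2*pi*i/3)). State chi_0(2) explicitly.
Character table of Z/3Z (irreps indexed chi_0,...,chi_2 with chi_k(m) = zeta_3^(k*m), zeta_3 = exp(2*pi*i/3)):
  irrep \ class  {0} (size 1)  {1} (size 1)    {2} (size 1)  
  chi_0          1             1               1             
  chi_1          1             exp(2*I*pi/3)   exp(-2*I*pi/3)
  chi_2          1             exp(-2*I*pi/3)  exp(2*I*pi/3) 

Spot check: chi_0(2) = zeta_3^(0*2) = zeta_3^0 = 1.

Why: Z/3Z is abelian, so all 3 irreducible complex representations are 1-dimensional. They are given by chi_k(m) = zeta_3^(k*m) for k = 0,...,2. Row orthogonality: sum_m chi_k(m) conj(chi_l(m)) = 3 * [k = l].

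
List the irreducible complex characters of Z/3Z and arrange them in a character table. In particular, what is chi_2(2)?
Character table of Z/3Z (irreps indexed chi_0,...,chi_2 with chi_k(m) = zeta_3^(k*m), zeta_3 = exp(2*pi*i/3)):
  irrep \ class  {0} (size 1)  {1} (size 1)    {2} (size 1)  
  chi_0          1             1               1             
  chi_1          1             exp(2*I*pi/3)   exp(-2*I*pi/3)
  chi_2          1             exp(-2*I*pi/3)  exp(2*I*pi/3) 

Spot check: chi_2(2) = zeta_3^(2*2) = zeta_3^4 = exp(2*I*pi/3).

Derivation: Z/3Z is abelian, so all 3 irreducible complex representations are 1-dimensional. They are given by chi_k(m) = zeta_3^(k*m) for k = 0,...,2. Row orthogonality: sum_m chi_k(m) conj(chi_l(m)) = 3 * [k = l].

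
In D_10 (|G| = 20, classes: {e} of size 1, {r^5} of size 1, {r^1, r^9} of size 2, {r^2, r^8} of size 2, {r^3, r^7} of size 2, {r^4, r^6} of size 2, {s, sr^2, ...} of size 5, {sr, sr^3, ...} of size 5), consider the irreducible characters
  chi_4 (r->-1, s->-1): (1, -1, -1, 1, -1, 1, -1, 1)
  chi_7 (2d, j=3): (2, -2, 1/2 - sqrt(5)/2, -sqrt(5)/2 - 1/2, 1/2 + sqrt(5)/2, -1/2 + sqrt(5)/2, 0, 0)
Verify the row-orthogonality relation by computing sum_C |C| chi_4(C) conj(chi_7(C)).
Sum = 0; so <chi_4, chi_7> = 0 (distinct irreducibles are orthogonal).

Reasoning: Compute term by term over conjugacy classes (|C| * chi_4(C) * conj(chi_7(C))):
  1*(1)*conj(2) + 1*(-1)*conj(-2) + 2*(-1)*conj(1/2 - sqrt(5)/2) + 2*(1)*conj(-sqrt(5)/2 - 1/2) + 2*(-1)*conj(1/2 + sqrt(5)/2) + 2*(1)*conj(-1/2 + sqrt(5)/2) + 5*(-1)*conj(0) + 5*(1)*conj(0)
  = (2) + (2) + (-1 + sqrt(5)) + (-sqrt(5) - 1) + (-sqrt(5) - 1) + (-1 + sqrt(5)) + (0) + (0)
  = 0.
Dividing by |G| = 20 gives 0/20 = 0, matching the row-orthogonality relation <chi_4, chi_7> = [chi_4 = chi_7].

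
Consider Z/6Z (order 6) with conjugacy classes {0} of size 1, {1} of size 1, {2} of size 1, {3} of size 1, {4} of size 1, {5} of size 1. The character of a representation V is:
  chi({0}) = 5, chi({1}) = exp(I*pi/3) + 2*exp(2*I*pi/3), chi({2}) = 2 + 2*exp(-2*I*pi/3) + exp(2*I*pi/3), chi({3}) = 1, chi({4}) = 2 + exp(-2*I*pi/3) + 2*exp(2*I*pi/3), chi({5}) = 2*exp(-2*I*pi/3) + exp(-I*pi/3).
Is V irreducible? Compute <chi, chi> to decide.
Not irreducible (reducible): <chi, chi> = 7 > 1.

<chi, chi> = (1/|G|) sum_C |C| * |chi(C)|^2 = (1/6)[1*|5|^2 + 1*|exp(I*pi/3) + 2*exp(2*I*pi/3)|^2 + 1*|2 + 2*exp(-2*I*pi/3) + exp(2*I*pi/3)|^2 + 1*|1|^2 + 1*|2 + exp(-2*I*pi/3) + 2*exp(2*I*pi/3)|^2 + 1*|2*exp(-2*I*pi/3) + exp(-I*pi/3)|^2]
  = (1/6)[(25) + (7) + (1) + (1) + (1) + (7)] = 42/6 = 7.
(Exp terms are combined using exp(i*s)*conj(exp(i*t)) = exp(i*(s-t)), and sums of them are collapsed using the identity that for every m > 1 the m distinct m-th roots of unity sum to 0, e.g. 1 + exp(2*I*pi/3) + exp(-2*I*pi/3) = 0.)
A character is irreducible iff <chi, chi> = 1, so this representation is reducible.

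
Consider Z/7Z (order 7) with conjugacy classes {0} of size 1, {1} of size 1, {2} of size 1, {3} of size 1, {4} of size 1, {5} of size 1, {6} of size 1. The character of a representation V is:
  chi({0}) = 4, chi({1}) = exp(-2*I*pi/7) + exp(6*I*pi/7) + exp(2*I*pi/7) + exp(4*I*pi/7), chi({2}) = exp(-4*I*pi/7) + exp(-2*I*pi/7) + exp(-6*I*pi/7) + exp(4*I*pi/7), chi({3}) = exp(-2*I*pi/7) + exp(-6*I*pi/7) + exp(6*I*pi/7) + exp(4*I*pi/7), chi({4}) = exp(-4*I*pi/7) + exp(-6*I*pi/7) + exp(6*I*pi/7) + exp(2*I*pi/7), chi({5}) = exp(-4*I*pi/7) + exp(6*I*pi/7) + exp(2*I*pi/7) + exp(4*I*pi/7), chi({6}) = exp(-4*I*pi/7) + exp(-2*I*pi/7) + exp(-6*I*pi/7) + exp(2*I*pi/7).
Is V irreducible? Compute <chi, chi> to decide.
Not irreducible (reducible): <chi, chi> = 4 > 1.

<chi, chi> = (1/|G|) sum_C |C| * |chi(C)|^2 = (1/7)[1*|4|^2 + 1*|exp(-2*I*pi/7) + exp(6*I*pi/7) + exp(2*I*pi/7) + exp(4*I*pi/7)|^2 + 1*|exp(-4*I*pi/7) + exp(-2*I*pi/7) + exp(-6*I*pi/7) + exp(4*I*pi/7)|^2 + 1*|exp(-2*I*pi/7) + exp(-6*I*pi/7) + exp(6*I*pi/7) + exp(4*I*pi/7)|^2 + 1*|exp(-4*I*pi/7) + exp(-6*I*pi/7) + exp(6*I*pi/7) + exp(2*I*pi/7)|^2 + 1*|exp(-4*I*pi/7) + exp(6*I*pi/7) + exp(2*I*pi/7) + exp(4*I*pi/7)|^2 + 1*|exp(-4*I*pi/7) + exp(-2*I*pi/7) + exp(-6*I*pi/7) + exp(2*I*pi/7)|^2]
  = (1/7)[(16) + (2) + (2) + (2) + (2) + (2) + (2)] = 28/7 = 4.
(Exp terms are combined using exp(i*s)*conj(exp(i*t)) = exp(i*(s-t)), and sums of them are collapsed using the identity that for every m > 1 the m distinct m-th roots of unity sum to 0, e.g. 1 + exp(2*I*pi/3) + exp(-2*I*pi/3) = 0.)
A character is irreducible iff <chi, chi> = 1, so this representation is reducible.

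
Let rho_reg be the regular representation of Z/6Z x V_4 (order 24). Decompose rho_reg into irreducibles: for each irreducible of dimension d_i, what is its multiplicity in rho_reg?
Each irreducible V_i of dimension d_i appears with multiplicity d_i, i.e. rho_reg = (direct sum over all irreducibles V_i) d_i V_i. The irreducible dimensions for Z/6Z x V_4 are 1, 1, 1, 1, 1, 1, 1, 1, 1, 1, 1, 1, 1, 1, 1, 1, 1, 1, 1, 1, 1, 1, 1, 1: 24 irreducibles of dimension 1, each with multiplicity 1. Total dimension 24*1*1 = 24 = |G|.

Derivation: General theorem: in the regular representation of a finite group G, each irreducible appears with multiplicity equal to its dimension. Check: dim(rho_reg) = sum d_i^2 = 1 + 1 + 1 + 1 + 1 + 1 + 1 + 1 + 1 + 1 + 1 + 1 + 1 + 1 + 1 + 1 + 1 + 1 + 1 + 1 + 1 + 1 + 1 + 1 = 24 = |G|.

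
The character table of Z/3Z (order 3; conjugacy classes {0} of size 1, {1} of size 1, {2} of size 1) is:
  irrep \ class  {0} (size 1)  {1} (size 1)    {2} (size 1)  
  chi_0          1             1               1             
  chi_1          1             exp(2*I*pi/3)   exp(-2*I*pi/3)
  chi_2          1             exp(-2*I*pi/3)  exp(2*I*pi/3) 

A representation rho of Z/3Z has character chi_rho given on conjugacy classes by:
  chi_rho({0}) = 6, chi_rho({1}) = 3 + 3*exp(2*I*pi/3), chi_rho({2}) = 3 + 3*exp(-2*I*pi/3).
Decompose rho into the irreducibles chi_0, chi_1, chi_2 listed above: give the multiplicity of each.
Multiplicities: chi_0: 3, chi_1: 3, chi_2: 0.

Working: Use <chi_rho, chi> = (1/|G|) sum_C |C| * chi_rho(C) * conj(chi(C)) with |G| = 3 for each irreducible chi in the table:
  <chi_rho, chi_0> = (1/3)[1*(6)*conj(1) + 1*(3 + 3*exp(2*I*pi/3))*conj(1) + 1*(3 + 3*exp(-2*I*pi/3))*conj(1)]
      = (1/3)[(6) + (3 + 3*exp(2*I*pi/3)) + (3 + 3*exp(-2*I*pi/3))] = 9/3 = 3
  <chi_rho, chi_1> = (1/3)[1*(6)*conj(1) + 1*(3 + 3*exp(2*I*pi/3))*conj(exp(2*I*pi/3)) + 1*(3 + 3*exp(-2*I*pi/3))*conj(exp(-2*I*pi/3))]
      = (1/3)[(6) + (3 + 3*exp(-2*I*pi/3)) + (3 + 3*exp(2*I*pi/3))] = 9/3 = 3
  <chi_rho, chi_2> = (1/3)[1*(6)*conj(1) + 1*(3 + 3*exp(2*I*pi/3))*conj(exp(-2*I*pi/3)) + 1*(3 + 3*exp(-2*I*pi/3))*conj(exp(2*I*pi/3))]
      = (1/3)[(6) + (-3) + (-3)] = 0/3 = 0
(Exp terms are combined using exp(i*s)*conj(exp(i*t)) = exp(i*(s-t)), and sums of them are collapsed using the identity that for every m > 1 the m distinct m-th roots of unity sum to 0, e.g. 1 + exp(2*I*pi/3) + exp(-2*I*pi/3) = 0.)
Dimension check: dim(rho) = sum (mult * dim) = 3*1 + 3*1 + 0*1 = 6 = chi_rho(e) = 6.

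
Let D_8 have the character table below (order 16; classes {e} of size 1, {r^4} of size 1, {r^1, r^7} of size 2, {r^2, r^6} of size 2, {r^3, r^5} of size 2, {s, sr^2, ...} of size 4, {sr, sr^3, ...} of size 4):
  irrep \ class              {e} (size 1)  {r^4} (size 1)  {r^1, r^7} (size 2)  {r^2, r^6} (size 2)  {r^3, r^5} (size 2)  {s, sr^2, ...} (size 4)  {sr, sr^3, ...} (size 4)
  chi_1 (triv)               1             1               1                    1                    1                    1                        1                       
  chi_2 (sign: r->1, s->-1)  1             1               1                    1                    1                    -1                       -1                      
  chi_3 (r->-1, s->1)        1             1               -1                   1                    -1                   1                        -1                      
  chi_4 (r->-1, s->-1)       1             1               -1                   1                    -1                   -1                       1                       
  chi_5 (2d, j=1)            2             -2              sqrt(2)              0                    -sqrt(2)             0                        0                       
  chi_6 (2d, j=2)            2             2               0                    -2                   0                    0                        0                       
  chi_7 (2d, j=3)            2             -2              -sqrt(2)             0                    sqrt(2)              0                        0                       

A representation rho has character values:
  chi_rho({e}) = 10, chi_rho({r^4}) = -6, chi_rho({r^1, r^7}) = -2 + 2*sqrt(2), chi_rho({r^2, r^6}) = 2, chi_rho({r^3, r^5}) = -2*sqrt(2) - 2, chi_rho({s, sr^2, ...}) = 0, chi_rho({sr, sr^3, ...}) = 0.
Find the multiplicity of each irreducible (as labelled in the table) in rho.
Multiplicities: chi_1: 0, chi_2: 0, chi_3: 1, chi_4: 1, chi_5: 3, chi_6: 0, chi_7: 1.

Why: Use <chi_rho, chi> = (1/|G|) sum_C |C| * chi_rho(C) * conj(chi(C)) with |G| = 16 for each irreducible chi in the table:
  <chi_rho, chi_1> = (1/16)[1*(10)*conj(1) + 1*(-6)*conj(1) + 2*(-2 + 2*sqrt(2))*conj(1) + 2*(2)*conj(1) + 2*(-2*sqrt(2) - 2)*conj(1) + 4*(0)*conj(1) + 4*(0)*conj(1)]
      = (1/16)[(10) + (-6) + (-4 + 4*sqrt(2)) + (4) + (-4*sqrt(2) - 4) + (0) + (0)] = 0/16 = 0
  <chi_rho, chi_2> = (1/16)[1*(10)*conj(1) + 1*(-6)*conj(1) + 2*(-2 + 2*sqrt(2))*conj(1) + 2*(2)*conj(1) + 2*(-2*sqrt(2) - 2)*conj(1) + 4*(0)*conj(-1) + 4*(0)*conj(-1)]
      = (1/16)[(10) + (-6) + (-4 + 4*sqrt(2)) + (4) + (-4*sqrt(2) - 4) + (0) + (0)] = 0/16 = 0
  <chi_rho, chi_3> = (1/16)[1*(10)*conj(1) + 1*(-6)*conj(1) + 2*(-2 + 2*sqrt(2))*conj(-1) + 2*(2)*conj(1) + 2*(-2*sqrt(2) - 2)*conj(-1) + 4*(0)*conj(1) + 4*(0)*conj(-1)]
      = (1/16)[(10) + (-6) + (4 - 4*sqrt(2)) + (4) + (4 + 4*sqrt(2)) + (0) + (0)] = 16/16 = 1
  <chi_rho, chi_4> = (1/16)[1*(10)*conj(1) + 1*(-6)*conj(1) + 2*(-2 + 2*sqrt(2))*conj(-1) + 2*(2)*conj(1) + 2*(-2*sqrt(2) - 2)*conj(-1) + 4*(0)*conj(-1) + 4*(0)*conj(1)]
      = (1/16)[(10) + (-6) + (4 - 4*sqrt(2)) + (4) + (4 + 4*sqrt(2)) + (0) + (0)] = 16/16 = 1
  <chi_rho, chi_5> = (1/16)[1*(10)*conj(2) + 1*(-6)*conj(-2) + 2*(-2 + 2*sqrt(2))*conj(sqrt(2)) + 2*(2)*conj(0) + 2*(-2*sqrt(2) - 2)*conj(-sqrt(2)) + 4*(0)*conj(0) + 4*(0)*conj(0)]
      = (1/16)[(20) + (12) + (8 - 4*sqrt(2)) + (0) + (4*sqrt(2) + 8) + (0) + (0)] = 48/16 = 3
  <chi_rho, chi_6> = (1/16)[1*(10)*conj(2) + 1*(-6)*conj(2) + 2*(-2 + 2*sqrt(2))*conj(0) + 2*(2)*conj(-2) + 2*(-2*sqrt(2) - 2)*conj(0) + 4*(0)*conj(0) + 4*(0)*conj(0)]
      = (1/16)[(20) + (-12) + (0) + (-8) + (0) + (0) + (0)] = 0/16 = 0
  <chi_rho, chi_7> = (1/16)[1*(10)*conj(2) + 1*(-6)*conj(-2) + 2*(-2 + 2*sqrt(2))*conj(-sqrt(2)) + 2*(2)*conj(0) + 2*(-2*sqrt(2) - 2)*conj(sqrt(2)) + 4*(0)*conj(0) + 4*(0)*conj(0)]
      = (1/16)[(20) + (12) + (-8 + 4*sqrt(2)) + (0) + (-8 - 4*sqrt(2)) + (0) + (0)] = 16/16 = 1
Dimension check: dim(rho) = sum (mult * dim) = 0*1 + 0*1 + 1*1 + 1*1 + 3*2 + 0*2 + 1*2 = 10 = chi_rho(e) = 10.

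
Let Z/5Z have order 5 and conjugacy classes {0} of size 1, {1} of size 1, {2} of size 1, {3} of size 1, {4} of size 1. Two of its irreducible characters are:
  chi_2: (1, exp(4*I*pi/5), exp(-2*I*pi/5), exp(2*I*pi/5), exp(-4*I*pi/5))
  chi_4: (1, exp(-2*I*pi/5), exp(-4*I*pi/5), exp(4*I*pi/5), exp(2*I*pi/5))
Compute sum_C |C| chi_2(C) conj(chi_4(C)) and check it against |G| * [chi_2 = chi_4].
Sum = 0; so <chi_2, chi_4> = 0 (distinct irreducibles are orthogonal).

Why: Compute term by term over conjugacy classes (|C| * chi_2(C) * conj(chi_4(C))):
  1*(1)*conj(1) + 1*(exp(4*I*pi/5))*conj(exp(-2*I*pi/5)) + 1*(exp(-2*I*pi/5))*conj(exp(-4*I*pi/5)) + 1*(exp(2*I*pi/5))*conj(exp(4*I*pi/5)) + 1*(exp(-4*I*pi/5))*conj(exp(2*I*pi/5))
  = (1) + (exp(-4*I*pi/5)) + (exp(2*I*pi/5)) + (exp(-2*I*pi/5)) + (exp(4*I*pi/5))
  = 0.
(Exp terms are combined using exp(i*s)*conj(exp(i*t)) = exp(i*(s-t)), and sums of them are collapsed using the identity that for every m > 1 the m distinct m-th roots of unity sum to 0, e.g. 1 + exp(2*I*pi/3) + exp(-2*I*pi/3) = 0.)
Dividing by |G| = 5 gives 0/5 = 0, matching the row-orthogonality relation <chi_2, chi_4> = [chi_2 = chi_4].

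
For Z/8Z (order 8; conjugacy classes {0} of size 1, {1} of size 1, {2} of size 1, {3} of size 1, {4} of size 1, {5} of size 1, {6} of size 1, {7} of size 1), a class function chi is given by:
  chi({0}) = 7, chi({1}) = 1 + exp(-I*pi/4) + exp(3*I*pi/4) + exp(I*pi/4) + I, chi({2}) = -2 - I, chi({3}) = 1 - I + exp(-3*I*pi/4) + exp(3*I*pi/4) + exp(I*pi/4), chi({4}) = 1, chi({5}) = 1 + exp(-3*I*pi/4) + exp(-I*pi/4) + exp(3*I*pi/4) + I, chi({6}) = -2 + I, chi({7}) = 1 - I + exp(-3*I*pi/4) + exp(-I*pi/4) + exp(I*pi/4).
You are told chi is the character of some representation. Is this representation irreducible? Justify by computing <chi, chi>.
Not irreducible (reducible): <chi, chi> = 9 > 1.

Justification: <chi, chi> = (1/|G|) sum_C |C| * |chi(C)|^2 = (1/8)[1*|7|^2 + 1*|1 + exp(-I*pi/4) + exp(3*I*pi/4) + exp(I*pi/4) + I|^2 + 1*|-2 - I|^2 + 1*|1 - I + exp(-3*I*pi/4) + exp(3*I*pi/4) + exp(I*pi/4)|^2 + 1*|1|^2 + 1*|1 + exp(-3*I*pi/4) + exp(-I*pi/4) + exp(3*I*pi/4) + I|^2 + 1*|-2 + I|^2 + 1*|1 - I + exp(-3*I*pi/4) + exp(-I*pi/4) + exp(I*pi/4)|^2]
  = (1/8)[(49) + (3 + 3*exp(-I*pi/4) + exp(3*I*pi/4) + 2*exp(I*pi/4)) + (5) + (3 + 2*exp(-3*I*pi/4) + exp(-I*pi/4) + 3*exp(3*I*pi/4)) + (1) + (3 + 2*exp(-3*I*pi/4) + exp(-I*pi/4) + 3*exp(3*I*pi/4)) + (5) + (3 + 3*exp(-I*pi/4) + exp(3*I*pi/4) + 2*exp(I*pi/4))] = 72/8 = 9.
(Exp terms are combined using exp(i*s)*conj(exp(i*t)) = exp(i*(s-t)), and sums of them are collapsed using the identity that for every m > 1 the m distinct m-th roots of unity sum to 0, e.g. 1 + exp(2*I*pi/3) + exp(-2*I*pi/3) = 0.)
A character is irreducible iff <chi, chi> = 1, so this representation is reducible.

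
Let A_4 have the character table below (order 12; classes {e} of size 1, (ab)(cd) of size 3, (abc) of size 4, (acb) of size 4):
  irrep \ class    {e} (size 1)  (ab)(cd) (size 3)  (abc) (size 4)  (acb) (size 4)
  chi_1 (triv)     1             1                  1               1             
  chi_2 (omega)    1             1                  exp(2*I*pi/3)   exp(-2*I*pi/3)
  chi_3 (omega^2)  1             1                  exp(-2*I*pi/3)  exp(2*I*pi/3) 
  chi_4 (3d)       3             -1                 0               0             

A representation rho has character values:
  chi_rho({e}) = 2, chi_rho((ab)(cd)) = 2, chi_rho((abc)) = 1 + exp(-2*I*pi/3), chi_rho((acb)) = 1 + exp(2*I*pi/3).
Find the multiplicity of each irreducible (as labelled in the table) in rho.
Multiplicities: chi_1: 1, chi_2: 0, chi_3: 1, chi_4: 0.

Argument: Use <chi_rho, chi> = (1/|G|) sum_C |C| * chi_rho(C) * conj(chi(C)) with |G| = 12 for each irreducible chi in the table:
  <chi_rho, chi_1> = (1/12)[1*(2)*conj(1) + 3*(2)*conj(1) + 4*(1 + exp(-2*I*pi/3))*conj(1) + 4*(1 + exp(2*I*pi/3))*conj(1)]
      = (1/12)[(2) + (6) + (4 + 4*exp(-2*I*pi/3)) + (4 + 4*exp(2*I*pi/3))] = 12/12 = 1
  <chi_rho, chi_2> = (1/12)[1*(2)*conj(1) + 3*(2)*conj(1) + 4*(1 + exp(-2*I*pi/3))*conj(exp(2*I*pi/3)) + 4*(1 + exp(2*I*pi/3))*conj(exp(-2*I*pi/3))]
      = (1/12)[(2) + (6) + (-4) + (-4)] = 0/12 = 0
  <chi_rho, chi_3> = (1/12)[1*(2)*conj(1) + 3*(2)*conj(1) + 4*(1 + exp(-2*I*pi/3))*conj(exp(-2*I*pi/3)) + 4*(1 + exp(2*I*pi/3))*conj(exp(2*I*pi/3))]
      = (1/12)[(2) + (6) + (4 + 4*exp(2*I*pi/3)) + (4 + 4*exp(-2*I*pi/3))] = 12/12 = 1
  <chi_rho, chi_4> = (1/12)[1*(2)*conj(3) + 3*(2)*conj(-1) + 4*(1 + exp(-2*I*pi/3))*conj(0) + 4*(1 + exp(2*I*pi/3))*conj(0)]
      = (1/12)[(6) + (-6) + (0) + (0)] = 0/12 = 0
(Exp terms are combined using exp(i*s)*conj(exp(i*t)) = exp(i*(s-t)), and sums of them are collapsed using the identity that for every m > 1 the m distinct m-th roots of unity sum to 0, e.g. 1 + exp(2*I*pi/3) + exp(-2*I*pi/3) = 0.)
Dimension check: dim(rho) = sum (mult * dim) = 1*1 + 0*1 + 1*1 + 0*3 = 2 = chi_rho(e) = 2.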